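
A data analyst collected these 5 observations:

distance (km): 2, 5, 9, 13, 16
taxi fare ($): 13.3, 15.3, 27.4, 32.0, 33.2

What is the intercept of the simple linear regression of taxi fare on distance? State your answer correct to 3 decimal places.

9.972

n = 5, Σx = 45, Σy = 121.2, Σxy = 1296.9, Σx² = 535
Sxx = Σx² − (Σx)²/n = 535 − 405 = 130
Sxy = Σxy − (Σx)(Σy)/n = 1296.9 − 1090.8 = 206.1
b = Sxy/Sxx = 206.1/130 = 1.585385
a = ȳ − b·x̄ = 24.24 − 1.585385·9 = 9.971538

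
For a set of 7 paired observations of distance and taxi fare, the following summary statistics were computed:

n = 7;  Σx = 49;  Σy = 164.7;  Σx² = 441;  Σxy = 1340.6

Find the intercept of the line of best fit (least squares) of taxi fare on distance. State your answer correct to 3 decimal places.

Sxx = Σx² − (Σx)²/n = 441 − 343 = 98
Sxy = Σxy − (Σx)(Σy)/n = 1340.6 − 1152.9 = 187.7
b = Sxy/Sxx = 187.7/98 = 1.915306
a = ȳ − b·x̄ = 23.528571 − 1.915306·7 = 10.121429

10.121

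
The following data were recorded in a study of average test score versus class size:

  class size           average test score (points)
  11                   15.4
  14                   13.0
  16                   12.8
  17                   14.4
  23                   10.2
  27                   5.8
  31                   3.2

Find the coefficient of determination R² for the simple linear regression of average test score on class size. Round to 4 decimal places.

0.9302

n = 7, Σx = 139, Σy = 74.8, Σxy = 1291.4, Σx² = 3081, Σy² = 925.28
Sxx = Σx² − (Σx)²/n = 3081 − 2760.142857 = 320.857143
Sxy = Σxy − (Σx)(Σy)/n = 1291.4 − 1485.314286 = -193.914286
Syy = Σy² − (Σy)²/n = 925.28 − 799.291429 = 125.988571
R² = Sxy²/(Sxx·Syy) = (-193.914286)²/(320.857143·125.988571) = 0.930201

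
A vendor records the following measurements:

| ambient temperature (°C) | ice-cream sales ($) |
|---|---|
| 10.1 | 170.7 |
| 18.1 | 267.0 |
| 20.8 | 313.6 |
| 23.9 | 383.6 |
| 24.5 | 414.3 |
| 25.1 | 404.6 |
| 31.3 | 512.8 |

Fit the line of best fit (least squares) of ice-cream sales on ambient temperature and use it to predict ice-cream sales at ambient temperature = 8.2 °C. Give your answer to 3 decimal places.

n = 7, Σx = 153.8, Σy = 2466.6, Σxy = 58604.14, Σx² = 3643.42
Sxx = Σx² − (Σx)²/n = 3643.42 − 3379.205714 = 264.214286
Sxy = Σxy − (Σx)(Σy)/n = 58604.14 − 54194.725714 = 4409.414286
b = Sxy/Sxx = 4409.414286/264.214286 = 16.688781
a = ȳ − b·x̄ = 352.371429 − 16.688781·21.971429 = -14.304926
ŷ(8.2) = a + b·8.2 = -14.304926 + 16.688781·8.2 = 122.543077

122.543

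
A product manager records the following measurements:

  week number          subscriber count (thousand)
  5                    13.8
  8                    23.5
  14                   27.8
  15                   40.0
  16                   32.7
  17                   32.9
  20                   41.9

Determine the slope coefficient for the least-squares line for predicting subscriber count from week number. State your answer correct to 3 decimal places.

n = 7, Σx = 95, Σy = 212.6, Σxy = 3166.7, Σx² = 1455
Sxx = Σx² − (Σx)²/n = 1455 − 1289.285714 = 165.714286
Sxy = Σxy − (Σx)(Σy)/n = 3166.7 − 2885.285714 = 281.414286
b = Sxy/Sxx = 281.414286/165.714286 = 1.698190

1.698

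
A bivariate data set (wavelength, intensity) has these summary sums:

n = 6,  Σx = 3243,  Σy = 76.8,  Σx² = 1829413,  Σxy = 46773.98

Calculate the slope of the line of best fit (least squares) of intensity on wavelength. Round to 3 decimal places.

Sxx = Σx² − (Σx)²/n = 1829413 − 1752841.5 = 76571.5
Sxy = Σxy − (Σx)(Σy)/n = 46773.98 − 41510.4 = 5263.58
b = Sxy/Sxx = 5263.58/76571.5 = 0.068741

0.069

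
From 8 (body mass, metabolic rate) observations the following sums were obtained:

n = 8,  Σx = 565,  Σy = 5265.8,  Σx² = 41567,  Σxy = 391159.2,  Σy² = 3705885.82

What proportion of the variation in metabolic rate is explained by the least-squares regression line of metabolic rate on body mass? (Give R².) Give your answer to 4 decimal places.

Sxx = Σx² − (Σx)²/n = 41567 − 39903.125 = 1663.875
Sxy = Σxy − (Σx)(Σy)/n = 391159.2 − 371897.125 = 19262.075
Syy = Σy² − (Σy)²/n = 3705885.82 − 3466081.205 = 239804.615
R² = Sxy²/(Sxx·Syy) = (19262.075)²/(1663.875·239804.615) = 0.929882

0.9299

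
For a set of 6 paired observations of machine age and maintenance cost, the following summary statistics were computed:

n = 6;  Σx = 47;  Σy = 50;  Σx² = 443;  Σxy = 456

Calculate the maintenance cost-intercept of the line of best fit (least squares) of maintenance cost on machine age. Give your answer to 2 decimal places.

Sxx = Σx² − (Σx)²/n = 443 − 368.166667 = 74.833333
Sxy = Σxy − (Σx)(Σy)/n = 456 − 391.666667 = 64.333333
b = Sxy/Sxx = 64.333333/74.833333 = 0.859688
a = ȳ − b·x̄ = 8.333333 − 0.859688·7.833333 = 1.599109

1.60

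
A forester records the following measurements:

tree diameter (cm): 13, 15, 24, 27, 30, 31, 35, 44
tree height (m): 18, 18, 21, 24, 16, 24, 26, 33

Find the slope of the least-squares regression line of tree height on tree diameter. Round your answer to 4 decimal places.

0.4333

n = 8, Σx = 219, Σy = 180, Σxy = 5242, Σx² = 6721
Sxx = Σx² − (Σx)²/n = 6721 − 5995.125 = 725.875
Sxy = Σxy − (Σx)(Σy)/n = 5242 − 4927.5 = 314.5
b = Sxy/Sxx = 314.5/725.875 = 0.433270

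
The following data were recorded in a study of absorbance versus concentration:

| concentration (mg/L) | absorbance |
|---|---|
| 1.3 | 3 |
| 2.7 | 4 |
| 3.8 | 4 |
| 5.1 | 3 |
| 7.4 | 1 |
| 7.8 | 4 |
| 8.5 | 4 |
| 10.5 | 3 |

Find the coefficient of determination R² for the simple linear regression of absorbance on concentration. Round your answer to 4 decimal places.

n = 8, Σx = 47.1, Σy = 26, Σxy = 149.3, Σx² = 347.53, Σy² = 92
Sxx = Σx² − (Σx)²/n = 347.53 − 277.30125 = 70.22875
Sxy = Σxy − (Σx)(Σy)/n = 149.3 − 153.075 = -3.775
Syy = Σy² − (Σy)²/n = 92 − 84.5 = 7.5
R² = Sxy²/(Sxx·Syy) = (-3.775)²/(70.22875·7.5) = 0.027056

0.0271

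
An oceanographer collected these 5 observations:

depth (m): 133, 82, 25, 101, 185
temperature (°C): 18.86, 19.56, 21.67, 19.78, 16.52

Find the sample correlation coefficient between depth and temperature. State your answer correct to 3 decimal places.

-0.978

n = 5, Σx = 526, Σy = 96.39, Σxy = 9708.03, Σx² = 69464, Σy² = 1872.0409
Sxx = Σx² − (Σx)²/n = 69464 − 55335.2 = 14128.8
Sxy = Σxy − (Σx)(Σy)/n = 9708.03 − 10140.228 = -432.198
Syy = Σy² − (Σy)²/n = 1872.0409 − 1858.20642 = 13.83448
r = Sxy/√(Sxx·Syy) = -432.198/√(195464.601024) = -432.198/442.113787 = -0.977572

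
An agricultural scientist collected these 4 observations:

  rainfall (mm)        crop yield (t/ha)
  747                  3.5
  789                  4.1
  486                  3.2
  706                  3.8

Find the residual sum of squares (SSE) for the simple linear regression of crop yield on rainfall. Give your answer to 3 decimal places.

0.140

n = 4, Σx = 2728, Σy = 14.6, Σxy = 10087.4, Σx² = 1915162, Σy² = 53.74
Sxx = Σx² − (Σx)²/n = 1915162 − 1860496 = 54666
Sxy = Σxy − (Σx)(Σy)/n = 10087.4 − 9957.2 = 130.2
Syy = Σy² − (Σy)²/n = 53.74 − 53.29 = 0.45
b = Sxy/Sxx = 130.2/54666 = 0.002382
SSE = Syy − b·Sxy = 0.45 − 0.002382·130.2 = 0.139898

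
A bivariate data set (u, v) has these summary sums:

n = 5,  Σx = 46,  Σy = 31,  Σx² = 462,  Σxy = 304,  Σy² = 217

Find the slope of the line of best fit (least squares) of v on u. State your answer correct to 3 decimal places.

0.485

Sxx = Σx² − (Σx)²/n = 462 − 423.2 = 38.8
Sxy = Σxy − (Σx)(Σy)/n = 304 − 285.2 = 18.8
b = Sxy/Sxx = 18.8/38.8 = 0.484536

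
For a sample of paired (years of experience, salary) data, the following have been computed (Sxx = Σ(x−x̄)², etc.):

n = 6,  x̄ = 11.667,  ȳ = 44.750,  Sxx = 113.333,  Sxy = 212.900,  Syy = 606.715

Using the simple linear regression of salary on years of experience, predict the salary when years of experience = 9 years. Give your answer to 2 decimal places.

b = Sxy/Sxx = 212.9/113.333 = 1.878535
a = ȳ − b·x̄ = 44.75 − 1.878535·11.667 = 22.833133
ŷ(9) = a + b·9 = 22.833133 + 1.878535·9 = 39.739947

39.74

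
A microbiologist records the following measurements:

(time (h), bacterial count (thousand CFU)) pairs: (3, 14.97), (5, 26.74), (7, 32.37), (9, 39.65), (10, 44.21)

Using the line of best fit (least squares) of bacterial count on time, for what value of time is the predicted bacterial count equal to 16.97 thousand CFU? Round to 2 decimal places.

n = 5, Σx = 34, Σy = 157.94, Σxy = 1204.15, Σx² = 264
Sxx = Σx² − (Σx)²/n = 264 − 231.2 = 32.8
Sxy = Σxy − (Σx)(Σy)/n = 1204.15 − 1073.992 = 130.158
b = Sxy/Sxx = 130.158/32.8 = 3.968232
a = ȳ − b·x̄ = 31.588 − 3.968232·6.8 = 4.604024
Set a + b·x = 16.97: x = (16.97 − 4.604024) / 3.968232 = 3.116243

3.12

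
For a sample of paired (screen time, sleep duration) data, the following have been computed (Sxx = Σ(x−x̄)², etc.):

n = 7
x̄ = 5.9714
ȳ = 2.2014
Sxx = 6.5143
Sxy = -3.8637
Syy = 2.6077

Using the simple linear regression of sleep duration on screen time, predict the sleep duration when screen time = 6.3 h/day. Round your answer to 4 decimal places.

b = Sxy/Sxx = -3.8637/6.5143 = -0.593111
a = ȳ − b·x̄ = 2.2014 − (-0.593111)·5.9714 = 5.743100
ŷ(6.3) = a + b·6.3 = 5.743100 + (-0.593111)·6.3 = 2.006504

2.0065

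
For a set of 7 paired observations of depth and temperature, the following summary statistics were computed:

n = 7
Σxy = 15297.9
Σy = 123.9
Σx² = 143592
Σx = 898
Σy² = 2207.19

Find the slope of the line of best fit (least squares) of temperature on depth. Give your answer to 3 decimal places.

Sxx = Σx² − (Σx)²/n = 143592 − 115200.571429 = 28391.428571
Sxy = Σxy − (Σx)(Σy)/n = 15297.9 − 15894.6 = -596.7
b = Sxy/Sxx = -596.7/28391.428571 = -0.021017

-0.021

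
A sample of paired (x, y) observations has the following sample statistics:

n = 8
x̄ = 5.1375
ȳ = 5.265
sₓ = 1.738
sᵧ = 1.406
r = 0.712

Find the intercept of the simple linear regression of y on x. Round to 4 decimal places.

b = r · sᵧ/sₓ = 0.712 · 1.406/1.738 = 0.575991
a = ȳ − b·x̄ = 5.265 − 0.575991·5.1375 = 2.305847

2.3058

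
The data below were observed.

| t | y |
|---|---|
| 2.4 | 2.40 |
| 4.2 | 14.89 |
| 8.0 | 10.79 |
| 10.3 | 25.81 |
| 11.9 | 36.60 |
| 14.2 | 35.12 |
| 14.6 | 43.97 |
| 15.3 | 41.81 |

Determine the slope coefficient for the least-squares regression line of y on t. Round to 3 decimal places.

3.006

n = 8, Σx = 80.9, Σy = 211.39, Σxy = 2636.36, Σx² = 983.99
Sxx = Σx² − (Σx)²/n = 983.99 − 818.10125 = 165.88875
Sxy = Σxy − (Σx)(Σy)/n = 2636.36 − 2137.681375 = 498.678625
b = Sxy/Sxx = 498.678625/165.88875 = 3.006103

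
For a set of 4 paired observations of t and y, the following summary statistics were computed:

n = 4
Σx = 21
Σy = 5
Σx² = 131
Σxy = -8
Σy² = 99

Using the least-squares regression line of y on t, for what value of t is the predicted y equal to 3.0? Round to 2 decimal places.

Sxx = Σx² − (Σx)²/n = 131 − 110.25 = 20.75
Sxy = Σxy − (Σx)(Σy)/n = -8 − 26.25 = -34.25
b = Sxy/Sxx = -34.25/20.75 = -1.650602
a = ȳ − b·x̄ = 1.25 − (-1.650602)·5.25 = 9.915663
Set a + b·x = 3.0: x = (3.0 − 9.915663) / (-1.650602) = 4.189781

4.19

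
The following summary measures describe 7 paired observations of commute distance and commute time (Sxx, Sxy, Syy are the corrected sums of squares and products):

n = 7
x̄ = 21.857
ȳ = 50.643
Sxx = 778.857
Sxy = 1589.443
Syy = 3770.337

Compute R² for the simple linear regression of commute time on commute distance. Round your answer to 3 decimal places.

R² = Sxy²/(Sxx·Syy) = (1589.443)²/(778.857·3770.337) = 0.860304

0.860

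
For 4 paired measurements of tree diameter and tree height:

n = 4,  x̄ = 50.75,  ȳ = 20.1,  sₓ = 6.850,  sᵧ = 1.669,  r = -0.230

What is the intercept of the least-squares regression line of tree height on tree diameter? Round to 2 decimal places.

22.94

b = r · sᵧ/sₓ = -0.23 · 1.669/6.85 = -0.056039
a = ȳ − b·x̄ = 20.1 − (-0.056039)·50.75 = 22.944000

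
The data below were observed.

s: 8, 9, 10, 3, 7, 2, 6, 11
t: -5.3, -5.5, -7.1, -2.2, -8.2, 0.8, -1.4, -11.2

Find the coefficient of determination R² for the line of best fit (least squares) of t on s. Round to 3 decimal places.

0.748

n = 8, Σx = 56, Σy = -40.1, Σxy = -356.9, Σx² = 464, Σy² = 308.87
Sxx = Σx² − (Σx)²/n = 464 − 392 = 72
Sxy = Σxy − (Σx)(Σy)/n = -356.9 − (-280.7) = -76.2
Syy = Σy² − (Σy)²/n = 308.87 − 201.00125 = 107.86875
R² = Sxy²/(Sxx·Syy) = (-76.2)²/(72·107.86875) = 0.747622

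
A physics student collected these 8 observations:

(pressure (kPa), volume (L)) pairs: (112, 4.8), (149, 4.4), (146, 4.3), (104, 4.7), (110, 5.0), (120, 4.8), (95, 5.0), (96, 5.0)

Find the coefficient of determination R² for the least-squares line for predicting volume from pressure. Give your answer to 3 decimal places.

0.829

n = 8, Σx = 932, Σy = 38, Σxy = 4390.8, Σx² = 111618, Σy² = 181.02
Sxx = Σx² − (Σx)²/n = 111618 − 108578 = 3040
Sxy = Σxy − (Σx)(Σy)/n = 4390.8 − 4427 = -36.2
Syy = Σy² − (Σy)²/n = 181.02 − 180.5 = 0.52
R² = Sxy²/(Sxx·Syy) = (-36.2)²/(3040·0.52) = 0.828973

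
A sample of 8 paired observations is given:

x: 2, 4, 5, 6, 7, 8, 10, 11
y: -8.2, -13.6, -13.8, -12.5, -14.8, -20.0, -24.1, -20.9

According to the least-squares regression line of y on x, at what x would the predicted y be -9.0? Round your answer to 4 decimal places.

n = 8, Σx = 53, Σy = -127.9, Σxy = -949.3, Σx² = 415
Sxx = Σx² − (Σx)²/n = 415 − 351.125 = 63.875
Sxy = Σxy − (Σx)(Σy)/n = -949.3 − (-847.3375) = -101.9625
b = Sxy/Sxx = -101.9625/63.875 = -1.596282
a = ȳ − b·x̄ = -15.9875 − (-1.596282)·6.625 = -5.412133
Set a + b·x = -9.0: x = (-9.0 − (-5.412133)) / (-1.596282) = 2.247640

2.2476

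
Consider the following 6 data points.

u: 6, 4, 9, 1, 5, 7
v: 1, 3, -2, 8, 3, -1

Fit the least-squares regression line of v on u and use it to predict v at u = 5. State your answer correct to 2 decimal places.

2.43

n = 6, Σx = 32, Σy = 12, Σxy = 16, Σx² = 208
Sxx = Σx² − (Σx)²/n = 208 − 170.666667 = 37.333333
Sxy = Σxy − (Σx)(Σy)/n = 16 − 64 = -48
b = Sxy/Sxx = -48/37.333333 = -1.285714
a = ȳ − b·x̄ = 2 − (-1.285714)·5.333333 = 8.857143
ŷ(5) = a + b·5 = 8.857143 + (-1.285714)·5 = 2.428571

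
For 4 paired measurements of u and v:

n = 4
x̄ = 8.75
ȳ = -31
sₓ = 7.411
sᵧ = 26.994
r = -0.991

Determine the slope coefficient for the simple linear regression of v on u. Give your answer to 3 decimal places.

b = r · sᵧ/sₓ = -0.991 · 26.994/7.411 = -3.609642

-3.610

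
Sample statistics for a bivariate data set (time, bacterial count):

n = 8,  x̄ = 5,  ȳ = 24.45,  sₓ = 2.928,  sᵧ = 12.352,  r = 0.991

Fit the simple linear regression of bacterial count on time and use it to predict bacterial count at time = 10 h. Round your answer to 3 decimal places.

b = r · sᵧ/sₓ = 0.991 · 12.352/2.928 = 4.180612
a = ȳ − b·x̄ = 24.45 − 4.180612·5 = 3.546940
ŷ(10) = a + b·10 = 3.546940 + 4.180612·10 = 45.353060

45.353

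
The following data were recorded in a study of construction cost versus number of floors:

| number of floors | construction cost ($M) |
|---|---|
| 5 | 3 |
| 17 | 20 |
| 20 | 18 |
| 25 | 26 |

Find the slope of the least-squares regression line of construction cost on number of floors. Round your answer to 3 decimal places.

1.120

n = 4, Σx = 67, Σy = 67, Σxy = 1365, Σx² = 1339
Sxx = Σx² − (Σx)²/n = 1339 − 1122.25 = 216.75
Sxy = Σxy − (Σx)(Σy)/n = 1365 − 1122.25 = 242.75
b = Sxy/Sxx = 242.75/216.75 = 1.119954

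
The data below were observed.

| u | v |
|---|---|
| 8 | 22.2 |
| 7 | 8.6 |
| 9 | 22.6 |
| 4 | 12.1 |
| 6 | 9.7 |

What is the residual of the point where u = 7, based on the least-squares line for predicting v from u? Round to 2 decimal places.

n = 5, Σx = 34, Σy = 75.2, Σxy = 547.8, Σx² = 246
Sxx = Σx² − (Σx)²/n = 246 − 231.2 = 14.8
Sxy = Σxy − (Σx)(Σy)/n = 547.8 − 511.36 = 36.44
b = Sxy/Sxx = 36.44/14.8 = 2.462162
a = ȳ − b·x̄ = 15.04 − 2.462162·6.8 = -1.702703
ŷ(7) = -1.702703 + 2.462162·7 = 15.532432
residual = y − ŷ = 8.6 − 15.532432 = -6.932432

-6.93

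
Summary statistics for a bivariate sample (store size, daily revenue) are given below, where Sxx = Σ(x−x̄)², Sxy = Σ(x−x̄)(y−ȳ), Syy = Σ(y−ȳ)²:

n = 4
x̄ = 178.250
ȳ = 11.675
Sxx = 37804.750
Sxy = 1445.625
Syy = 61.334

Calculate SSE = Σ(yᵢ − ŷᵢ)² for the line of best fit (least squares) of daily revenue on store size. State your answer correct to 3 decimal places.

6.054

b = Sxy/Sxx = 1445.625/37804.75 = 0.038239
SSE = Syy − b·Sxy = 61.334 − 0.038239·1445.625 = 6.054395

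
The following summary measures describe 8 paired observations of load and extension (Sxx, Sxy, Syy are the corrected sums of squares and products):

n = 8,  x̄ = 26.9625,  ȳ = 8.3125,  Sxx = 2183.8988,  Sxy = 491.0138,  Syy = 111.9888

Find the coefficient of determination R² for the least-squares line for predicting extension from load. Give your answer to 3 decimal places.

0.986

R² = Sxy²/(Sxx·Syy) = (491.0138)²/(2183.8988·111.9888) = 0.985781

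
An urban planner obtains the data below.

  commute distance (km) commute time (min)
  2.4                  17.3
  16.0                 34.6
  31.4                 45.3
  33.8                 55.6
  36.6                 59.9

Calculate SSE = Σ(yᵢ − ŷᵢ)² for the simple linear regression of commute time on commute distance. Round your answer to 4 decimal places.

n = 5, Σx = 120.2, Σy = 212.7, Σxy = 6089.16, Σx² = 3729.72, Σy² = 10227.91
Sxx = Σx² − (Σx)²/n = 3729.72 − 2889.608 = 840.112
Sxy = Σxy − (Σx)(Σy)/n = 6089.16 − 5113.308 = 975.852
Syy = Σy² − (Σy)²/n = 10227.91 − 9048.258 = 1179.652
b = Sxy/Sxx = 975.852/840.112 = 1.161574
SSE = Syy − b·Sxy = 1179.652 − 1.161574·975.852 = 46.127987

46.1280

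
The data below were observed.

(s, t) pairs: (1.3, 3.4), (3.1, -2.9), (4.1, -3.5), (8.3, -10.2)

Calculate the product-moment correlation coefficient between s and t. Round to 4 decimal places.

n = 4, Σx = 16.8, Σy = -13.2, Σxy = -103.58, Σx² = 97, Σy² = 136.26
Sxx = Σx² − (Σx)²/n = 97 − 70.56 = 26.44
Sxy = Σxy − (Σx)(Σy)/n = -103.58 − (-55.44) = -48.14
Syy = Σy² − (Σy)²/n = 136.26 − 43.56 = 92.7
r = Sxy/√(Sxx·Syy) = -48.14/√(2450.988) = -48.14/49.507454 = -0.972379

-0.9724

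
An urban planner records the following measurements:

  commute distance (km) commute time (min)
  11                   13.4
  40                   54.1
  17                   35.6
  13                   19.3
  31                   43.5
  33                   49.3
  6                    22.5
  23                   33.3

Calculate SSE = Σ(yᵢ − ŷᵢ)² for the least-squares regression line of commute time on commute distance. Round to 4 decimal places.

n = 8, Σx = 174, Σy = 271, Σxy = 7043.8, Σx² = 4794, Σy² = 10684.1
Sxx = Σx² − (Σx)²/n = 4794 − 3784.5 = 1009.5
Sxy = Σxy − (Σx)(Σy)/n = 7043.8 − 5894.25 = 1149.55
Syy = Σy² − (Σy)²/n = 10684.1 − 9180.125 = 1503.975
b = Sxy/Sxx = 1149.55/1009.5 = 1.138732
SSE = Syy − b·Sxy = 1503.975 − 1.138732·1149.55 = 194.945577

194.9456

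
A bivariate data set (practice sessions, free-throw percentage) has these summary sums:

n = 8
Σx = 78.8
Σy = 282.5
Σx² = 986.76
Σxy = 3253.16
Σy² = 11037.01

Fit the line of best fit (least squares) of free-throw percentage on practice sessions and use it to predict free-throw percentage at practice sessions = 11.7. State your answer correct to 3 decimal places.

39.446

Sxx = Σx² − (Σx)²/n = 986.76 − 776.18 = 210.58
Sxy = Σxy − (Σx)(Σy)/n = 3253.16 − 2782.625 = 470.535
b = Sxy/Sxx = 470.535/210.58 = 2.234471
a = ȳ − b·x̄ = 35.3125 − 2.234471·9.85 = 13.302956
ŷ(11.7) = a + b·11.7 = 13.302956 + 2.234471·11.7 = 39.446272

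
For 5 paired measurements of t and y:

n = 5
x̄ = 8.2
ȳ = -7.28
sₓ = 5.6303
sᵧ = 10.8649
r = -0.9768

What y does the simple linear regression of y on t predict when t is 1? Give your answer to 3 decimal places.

6.292

b = r · sᵧ/sₓ = -0.9768 · 10.8649/5.6303 = -1.884950
a = ȳ − b·x̄ = -7.28 − (-1.884950)·8.2 = 8.176590
ŷ(1) = a + b·1 = 8.176590 + (-1.884950)·1 = 6.291640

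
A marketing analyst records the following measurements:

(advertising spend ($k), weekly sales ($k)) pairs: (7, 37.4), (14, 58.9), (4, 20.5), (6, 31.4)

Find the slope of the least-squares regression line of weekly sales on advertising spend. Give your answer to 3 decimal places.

n = 4, Σx = 31, Σy = 148.2, Σxy = 1356.8, Σx² = 297
Sxx = Σx² − (Σx)²/n = 297 − 240.25 = 56.75
Sxy = Σxy − (Σx)(Σy)/n = 1356.8 − 1148.55 = 208.25
b = Sxy/Sxx = 208.25/56.75 = 3.669604

3.670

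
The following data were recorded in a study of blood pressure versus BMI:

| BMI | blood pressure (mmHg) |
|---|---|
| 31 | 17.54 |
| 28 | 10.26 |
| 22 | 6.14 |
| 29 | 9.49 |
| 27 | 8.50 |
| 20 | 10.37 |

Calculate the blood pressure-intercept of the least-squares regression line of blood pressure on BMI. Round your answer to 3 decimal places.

-3.452

n = 6, Σx = 157, Σy = 62.3, Σxy = 1678.21, Σx² = 4199
Sxx = Σx² − (Σx)²/n = 4199 − 4108.166667 = 90.833333
Sxy = Σxy − (Σx)(Σy)/n = 1678.21 − 1630.183333 = 48.026667
b = Sxy/Sxx = 48.026667/90.833333 = 0.528734
a = ȳ − b·x̄ = 10.383333 − 0.528734·26.166667 = -3.451872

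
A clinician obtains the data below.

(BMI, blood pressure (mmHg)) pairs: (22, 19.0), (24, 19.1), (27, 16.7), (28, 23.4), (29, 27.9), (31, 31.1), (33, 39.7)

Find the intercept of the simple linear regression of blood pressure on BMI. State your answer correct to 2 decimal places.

n = 7, Σx = 194, Σy = 176.9, Σxy = 5065.8, Σx² = 5464
Sxx = Σx² − (Σx)²/n = 5464 − 5376.571429 = 87.428571
Sxy = Σxy − (Σx)(Σy)/n = 5065.8 − 4902.657143 = 163.142857
b = Sxy/Sxx = 163.142857/87.428571 = 1.866013
a = ȳ − b·x̄ = 25.271429 − 1.866013·27.714286 = -26.443791

-26.44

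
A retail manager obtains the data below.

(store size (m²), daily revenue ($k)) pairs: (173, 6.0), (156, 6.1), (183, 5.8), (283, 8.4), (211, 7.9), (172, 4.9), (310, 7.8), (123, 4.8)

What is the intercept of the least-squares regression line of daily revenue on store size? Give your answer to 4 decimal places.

n = 8, Σx = 1611, Σy = 51.7, Σxy = 10946.3, Σx² = 353177
Sxx = Σx² − (Σx)²/n = 353177 − 324415.125 = 28761.875
Sxy = Σxy − (Σx)(Σy)/n = 10946.3 − 10411.0875 = 535.2125
b = Sxy/Sxx = 535.2125/28761.875 = 0.018608
a = ȳ − b·x̄ = 6.4625 − 0.018608·201.375 = 2.715233

2.7152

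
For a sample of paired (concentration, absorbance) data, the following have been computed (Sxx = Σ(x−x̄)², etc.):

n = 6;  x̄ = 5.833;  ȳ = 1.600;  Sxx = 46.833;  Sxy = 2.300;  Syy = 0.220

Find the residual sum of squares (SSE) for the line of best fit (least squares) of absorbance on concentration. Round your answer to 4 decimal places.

0.1070

b = Sxy/Sxx = 2.3/46.833 = 0.049111
SSE = Syy − b·Sxy = 0.22 − 0.049111·2.3 = 0.107045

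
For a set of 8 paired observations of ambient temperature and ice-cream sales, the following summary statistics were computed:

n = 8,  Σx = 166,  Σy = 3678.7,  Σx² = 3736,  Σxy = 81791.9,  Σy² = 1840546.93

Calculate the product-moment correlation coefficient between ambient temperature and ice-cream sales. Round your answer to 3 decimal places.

Sxx = Σx² − (Σx)²/n = 3736 − 3444.5 = 291.5
Sxy = Σxy − (Σx)(Σy)/n = 81791.9 − 76333.025 = 5458.875
Syy = Σy² − (Σy)²/n = 1840546.93 − 1691604.21125 = 148942.71875
r = Sxy/√(Sxx·Syy) = 5458.875/√(43416802.515625) = 5458.875/6589.142775 = 0.828465

0.828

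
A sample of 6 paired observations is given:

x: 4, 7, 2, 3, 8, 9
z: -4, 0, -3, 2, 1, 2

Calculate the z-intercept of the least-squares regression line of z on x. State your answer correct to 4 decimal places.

-3.1165

n = 6, Σx = 33, Σy = -2, Σxy = 10, Σx² = 223
Sxx = Σx² − (Σx)²/n = 223 − 181.5 = 41.5
Sxy = Σxy − (Σx)(Σy)/n = 10 − (-11) = 21
b = Sxy/Sxx = 21/41.5 = 0.506024
a = ȳ − b·x̄ = -0.333333 − 0.506024·5.5 = -3.116466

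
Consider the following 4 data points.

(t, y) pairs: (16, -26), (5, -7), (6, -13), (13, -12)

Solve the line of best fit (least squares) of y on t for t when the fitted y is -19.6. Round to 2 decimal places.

n = 4, Σx = 40, Σy = -58, Σxy = -685, Σx² = 486
Sxx = Σx² − (Σx)²/n = 486 − 400 = 86
Sxy = Σxy − (Σx)(Σy)/n = -685 − (-580) = -105
b = Sxy/Sxx = -105/86 = -1.220930
a = ȳ − b·x̄ = -14.5 − (-1.220930)·10 = -2.290698
Set a + b·x = -19.6: x = (-19.6 − (-2.290698)) / (-1.220930) = 14.177143

14.18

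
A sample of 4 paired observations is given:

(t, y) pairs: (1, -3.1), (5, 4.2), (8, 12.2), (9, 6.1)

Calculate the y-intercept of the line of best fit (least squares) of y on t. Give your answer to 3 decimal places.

-3.883

n = 4, Σx = 23, Σy = 19.4, Σxy = 170.4, Σx² = 171
Sxx = Σx² − (Σx)²/n = 171 − 132.25 = 38.75
Sxy = Σxy − (Σx)(Σy)/n = 170.4 − 111.55 = 58.85
b = Sxy/Sxx = 58.85/38.75 = 1.518710
a = ȳ − b·x̄ = 4.85 − 1.518710·5.75 = -3.882581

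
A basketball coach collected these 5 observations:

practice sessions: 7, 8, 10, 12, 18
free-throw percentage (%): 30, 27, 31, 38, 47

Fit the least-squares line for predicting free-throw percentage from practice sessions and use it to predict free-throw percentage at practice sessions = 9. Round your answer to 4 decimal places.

n = 5, Σx = 55, Σy = 173, Σxy = 2038, Σx² = 681
Sxx = Σx² − (Σx)²/n = 681 − 605 = 76
Sxy = Σxy − (Σx)(Σy)/n = 2038 − 1903 = 135
b = Sxy/Sxx = 135/76 = 1.776316
a = ȳ − b·x̄ = 34.6 − 1.776316·11 = 15.060526
ŷ(9) = a + b·9 = 15.060526 + 1.776316·9 = 31.047368

31.0474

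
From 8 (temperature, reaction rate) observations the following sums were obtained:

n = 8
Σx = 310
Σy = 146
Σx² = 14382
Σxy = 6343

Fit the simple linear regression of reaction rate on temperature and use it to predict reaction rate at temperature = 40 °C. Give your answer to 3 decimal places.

18.612

Sxx = Σx² − (Σx)²/n = 14382 − 12012.5 = 2369.5
Sxy = Σxy − (Σx)(Σy)/n = 6343 − 5657.5 = 685.5
b = Sxy/Sxx = 685.5/2369.5 = 0.289302
a = ȳ − b·x̄ = 18.25 − 0.289302·38.75 = 7.039565
ŷ(40) = a + b·40 = 7.039565 + 0.289302·40 = 18.611627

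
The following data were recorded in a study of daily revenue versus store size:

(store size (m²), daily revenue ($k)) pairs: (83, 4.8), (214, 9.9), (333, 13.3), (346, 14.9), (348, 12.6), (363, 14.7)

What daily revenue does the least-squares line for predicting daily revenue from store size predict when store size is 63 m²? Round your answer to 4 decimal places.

4.3461

n = 6, Σx = 1687, Σy = 70.2, Σxy = 21822.2, Σx² = 536163
Sxx = Σx² − (Σx)²/n = 536163 − 474328.166667 = 61834.833333
Sxy = Σxy − (Σx)(Σy)/n = 21822.2 − 19737.9 = 2084.3
b = Sxy/Sxx = 2084.3/61834.833333 = 0.033708
a = ȳ − b·x̄ = 11.7 − 0.033708·281.166667 = 2.222564
ŷ(63) = a + b·63 = 2.222564 + 0.033708·63 = 4.346139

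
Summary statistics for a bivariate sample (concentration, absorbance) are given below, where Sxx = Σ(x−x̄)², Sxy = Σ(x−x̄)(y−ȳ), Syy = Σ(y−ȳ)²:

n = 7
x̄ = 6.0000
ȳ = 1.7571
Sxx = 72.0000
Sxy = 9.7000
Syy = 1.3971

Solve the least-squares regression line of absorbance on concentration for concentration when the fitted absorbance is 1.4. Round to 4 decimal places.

3.3494

b = Sxy/Sxx = 9.7/72 = 0.134722
a = ȳ − b·x̄ = 1.7571 − 0.134722·6 = 0.948767
Set a + b·x = 1.4: x = (1.4 − 0.948767) / 0.134722 = 3.349361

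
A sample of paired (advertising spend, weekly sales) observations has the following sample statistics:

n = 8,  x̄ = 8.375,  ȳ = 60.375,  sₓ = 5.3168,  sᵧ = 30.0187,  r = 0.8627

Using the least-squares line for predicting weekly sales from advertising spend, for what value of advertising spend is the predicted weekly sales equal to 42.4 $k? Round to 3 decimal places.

b = r · sᵧ/sₓ = 0.8627 · 30.0187/5.3168 = 4.870812
a = ȳ − b·x̄ = 60.375 − 4.870812·8.375 = 19.581951
Set a + b·x = 42.4: x = (42.4 − 19.581951) / 4.870812 = 4.684650

4.685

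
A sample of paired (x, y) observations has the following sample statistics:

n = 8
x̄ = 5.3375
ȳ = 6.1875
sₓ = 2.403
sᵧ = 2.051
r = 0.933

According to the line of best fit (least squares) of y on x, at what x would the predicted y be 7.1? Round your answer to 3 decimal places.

6.483

b = r · sᵧ/sₓ = 0.933 · 2.051/2.403 = 0.796331
a = ȳ − b·x̄ = 6.1875 − 0.796331·5.3375 = 1.937084
Set a + b·x = 7.1: x = (7.1 − 1.937084) / 0.796331 = 6.483381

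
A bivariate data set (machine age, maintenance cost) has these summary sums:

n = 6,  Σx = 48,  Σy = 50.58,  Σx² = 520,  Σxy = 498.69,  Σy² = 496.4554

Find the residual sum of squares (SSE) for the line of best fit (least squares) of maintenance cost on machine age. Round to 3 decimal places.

5.026

Sxx = Σx² − (Σx)²/n = 520 − 384 = 136
Sxy = Σxy − (Σx)(Σy)/n = 498.69 − 404.64 = 94.05
Syy = Σy² − (Σy)²/n = 496.4554 − 426.3894 = 70.066
b = Sxy/Sxx = 94.05/136 = 0.691544
SSE = Syy − b·Sxy = 70.066 − 0.691544·94.05 = 5.026276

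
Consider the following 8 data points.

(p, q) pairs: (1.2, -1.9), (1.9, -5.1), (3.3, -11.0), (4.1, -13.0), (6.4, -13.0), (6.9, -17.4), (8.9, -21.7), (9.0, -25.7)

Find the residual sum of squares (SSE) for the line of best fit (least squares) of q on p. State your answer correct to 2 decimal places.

33.39

n = 8, Σx = 41.7, Σy = -108.8, Σxy = -729.26, Σx² = 281.53, Σy² = 1922.76
Sxx = Σx² − (Σx)²/n = 281.53 − 217.36125 = 64.16875
Sxy = Σxy − (Σx)(Σy)/n = -729.26 − (-567.12) = -162.14
Syy = Σy² − (Σy)²/n = 1922.76 − 1479.68 = 443.08
b = Sxy/Sxx = -162.14/64.16875 = -2.526775
SSE = Syy − b·Sxy = 443.08 − (-2.526775)·(-162.14) = 33.388685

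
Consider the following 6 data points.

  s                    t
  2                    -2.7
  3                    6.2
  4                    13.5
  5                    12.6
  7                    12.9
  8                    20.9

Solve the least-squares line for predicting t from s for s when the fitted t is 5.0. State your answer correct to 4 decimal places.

2.9953

n = 6, Σx = 29, Σy = 63.4, Σxy = 387.7, Σx² = 167
Sxx = Σx² − (Σx)²/n = 167 − 140.166667 = 26.833333
Sxy = Σxy − (Σx)(Σy)/n = 387.7 − 306.433333 = 81.266667
b = Sxy/Sxx = 81.266667/26.833333 = 3.028571
a = ȳ − b·x̄ = 10.566667 − 3.028571·4.833333 = -4.071429
Set a + b·x = 5.0: x = (5.0 − (-4.071429)) / 3.028571 = 2.995283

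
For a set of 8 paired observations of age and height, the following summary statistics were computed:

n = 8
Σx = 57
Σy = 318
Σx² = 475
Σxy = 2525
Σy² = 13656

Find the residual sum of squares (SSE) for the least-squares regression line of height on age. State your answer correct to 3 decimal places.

Sxx = Σx² − (Σx)²/n = 475 − 406.125 = 68.875
Sxy = Σxy − (Σx)(Σy)/n = 2525 − 2265.75 = 259.25
Syy = Σy² − (Σy)²/n = 13656 − 12640.5 = 1015.5
b = Sxy/Sxx = 259.25/68.875 = 3.764065
SSE = Syy − b·Sxy = 1015.5 − 3.764065·259.25 = 39.666062

39.666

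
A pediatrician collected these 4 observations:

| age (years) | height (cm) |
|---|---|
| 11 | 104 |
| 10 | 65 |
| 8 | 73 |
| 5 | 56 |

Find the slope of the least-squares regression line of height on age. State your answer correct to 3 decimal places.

n = 4, Σx = 34, Σy = 298, Σxy = 2658, Σx² = 310
Sxx = Σx² − (Σx)²/n = 310 − 289 = 21
Sxy = Σxy − (Σx)(Σy)/n = 2658 − 2533 = 125
b = Sxy/Sxx = 125/21 = 5.952381

5.952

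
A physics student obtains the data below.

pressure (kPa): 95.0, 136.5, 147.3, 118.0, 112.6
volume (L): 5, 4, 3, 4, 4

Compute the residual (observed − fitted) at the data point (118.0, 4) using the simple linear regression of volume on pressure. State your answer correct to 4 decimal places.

-0.1205

n = 5, Σx = 609.4, Σy = 20, Σxy = 2385.3, Σx² = 75957.3
Sxx = Σx² − (Σx)²/n = 75957.3 − 74273.672 = 1683.628
Sxy = Σxy − (Σx)(Σy)/n = 2385.3 − 2437.6 = -52.3
b = Sxy/Sxx = -52.3/1683.628 = -0.031064
a = ȳ − b·x̄ = 4 − (-0.031064)·121.88 = 7.786064
ŷ(118.0) = 7.786064 + (-0.031064)·118 = 4.120528
residual = y − ŷ = 4 − 4.120528 = -0.120528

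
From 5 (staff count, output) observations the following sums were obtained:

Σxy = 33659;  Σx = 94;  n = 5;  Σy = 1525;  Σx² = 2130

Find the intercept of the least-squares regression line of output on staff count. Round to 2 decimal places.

Sxx = Σx² − (Σx)²/n = 2130 − 1767.2 = 362.8
Sxy = Σxy − (Σx)(Σy)/n = 33659 − 28670 = 4989
b = Sxy/Sxx = 4989/362.8 = 13.751378
a = ȳ − b·x̄ = 305 − 13.751378·18.8 = 46.474090

46.47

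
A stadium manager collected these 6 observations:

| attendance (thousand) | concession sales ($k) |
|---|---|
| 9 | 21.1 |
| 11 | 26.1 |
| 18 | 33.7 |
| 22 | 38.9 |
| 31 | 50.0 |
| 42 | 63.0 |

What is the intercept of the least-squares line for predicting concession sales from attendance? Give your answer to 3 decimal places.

11.332

n = 6, Σx = 133, Σy = 232.8, Σxy = 6135.4, Σx² = 3735
Sxx = Σx² − (Σx)²/n = 3735 − 2948.166667 = 786.833333
Sxy = Σxy − (Σx)(Σy)/n = 6135.4 − 5160.4 = 975
b = Sxy/Sxx = 975/786.833333 = 1.239144
a = ȳ − b·x̄ = 38.8 − 1.239144·22.166667 = 11.332302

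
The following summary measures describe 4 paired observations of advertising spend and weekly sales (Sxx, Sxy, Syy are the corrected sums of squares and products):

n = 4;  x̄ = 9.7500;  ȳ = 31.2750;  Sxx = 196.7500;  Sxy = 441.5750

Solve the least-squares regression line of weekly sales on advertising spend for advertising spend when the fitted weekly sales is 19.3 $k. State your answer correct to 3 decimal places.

b = Sxy/Sxx = 441.575/196.75 = 2.244346
a = ȳ − b·x̄ = 31.275 − 2.244346·9.75 = 9.392630
Set a + b·x = 19.3: x = (19.3 − 9.392630) / 2.244346 = 4.414369

4.414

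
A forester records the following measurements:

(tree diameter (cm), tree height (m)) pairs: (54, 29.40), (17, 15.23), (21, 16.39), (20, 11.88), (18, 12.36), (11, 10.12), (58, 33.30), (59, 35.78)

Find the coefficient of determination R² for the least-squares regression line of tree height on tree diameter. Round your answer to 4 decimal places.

0.9706

n = 8, Σx = 258, Σy = 164.46, Σxy = 6804.52, Σx² = 11336, Σy² = 4150.3618
Sxx = Σx² − (Σx)²/n = 11336 − 8320.5 = 3015.5
Sxy = Σxy − (Σx)(Σy)/n = 6804.52 − 5303.835 = 1500.685
Syy = Σy² − (Σy)²/n = 4150.3618 − 3380.88645 = 769.47535
R² = Sxy²/(Sxx·Syy) = (1500.685)²/(3015.5·769.47535) = 0.970566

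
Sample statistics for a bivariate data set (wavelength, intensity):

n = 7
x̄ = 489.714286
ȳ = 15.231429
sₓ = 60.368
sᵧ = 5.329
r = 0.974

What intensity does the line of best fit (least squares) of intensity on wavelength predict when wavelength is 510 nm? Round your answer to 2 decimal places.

b = r · sᵧ/sₓ = 0.974 · 5.329/60.368 = 0.085980
a = ȳ − b·x̄ = 15.231429 − 0.085980·489.714286 = -26.874249
ŷ(510) = a + b·510 = -26.874249 + 0.085980·510 = 16.975596

16.98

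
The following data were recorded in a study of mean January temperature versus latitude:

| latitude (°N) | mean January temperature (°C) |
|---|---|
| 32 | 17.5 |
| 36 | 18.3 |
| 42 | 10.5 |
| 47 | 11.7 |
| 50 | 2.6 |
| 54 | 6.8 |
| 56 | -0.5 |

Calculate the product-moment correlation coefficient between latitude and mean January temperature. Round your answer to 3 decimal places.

n = 7, Σx = 317, Σy = 66.9, Σxy = 2678.9, Σx² = 14845, Σy² = 941.53
Sxx = Σx² − (Σx)²/n = 14845 − 14355.571429 = 489.428571
Sxy = Σxy − (Σx)(Σy)/n = 2678.9 − 3029.614286 = -350.714286
Syy = Σy² − (Σy)²/n = 941.53 − 639.372857 = 302.157143
r = Sxy/√(Sxx·Syy) = -350.714286/√(147884.338776) = -350.714286/384.557328 = -0.911995

-0.912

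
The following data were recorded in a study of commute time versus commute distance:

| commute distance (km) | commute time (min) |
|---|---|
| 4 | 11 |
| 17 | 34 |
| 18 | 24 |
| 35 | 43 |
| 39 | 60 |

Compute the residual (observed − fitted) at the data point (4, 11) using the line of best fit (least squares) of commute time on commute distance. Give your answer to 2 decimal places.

n = 5, Σx = 113, Σy = 172, Σxy = 4899, Σx² = 3375
Sxx = Σx² − (Σx)²/n = 3375 − 2553.8 = 821.2
Sxy = Σxy − (Σx)(Σy)/n = 4899 − 3887.2 = 1011.8
b = Sxy/Sxx = 1011.8/821.2 = 1.232099
a = ȳ − b·x̄ = 34.4 − 1.232099·22.6 = 6.554554
ŷ(4) = 6.554554 + 1.232099·4 = 11.482952
residual = y − ŷ = 11 − 11.482952 = -0.482952

-0.48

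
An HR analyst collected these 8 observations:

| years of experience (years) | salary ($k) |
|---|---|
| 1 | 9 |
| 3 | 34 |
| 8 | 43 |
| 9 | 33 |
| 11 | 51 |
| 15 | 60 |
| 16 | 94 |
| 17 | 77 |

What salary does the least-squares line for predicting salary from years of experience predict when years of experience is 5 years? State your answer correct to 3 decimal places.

29.475

n = 8, Σx = 80, Σy = 401, Σxy = 5026, Σx² = 1046
Sxx = Σx² − (Σx)²/n = 1046 − 800 = 246
Sxy = Σxy − (Σx)(Σy)/n = 5026 − 4010 = 1016
b = Sxy/Sxx = 1016/246 = 4.130081
a = ȳ − b·x̄ = 50.125 − 4.130081·10 = 8.824187
ŷ(5) = a + b·5 = 8.824187 + 4.130081·5 = 29.474593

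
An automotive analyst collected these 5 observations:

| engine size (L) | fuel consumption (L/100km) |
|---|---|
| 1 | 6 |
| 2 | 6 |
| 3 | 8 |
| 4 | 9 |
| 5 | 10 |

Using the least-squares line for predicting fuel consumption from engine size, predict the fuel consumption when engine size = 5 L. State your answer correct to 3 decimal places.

10.000

n = 5, Σx = 15, Σy = 39, Σxy = 128, Σx² = 55
Sxx = Σx² − (Σx)²/n = 55 − 45 = 10
Sxy = Σxy − (Σx)(Σy)/n = 128 − 117 = 11
b = Sxy/Sxx = 11/10 = 1.1
a = ȳ − b·x̄ = 7.8 − 1.1·3 = 4.5
ŷ(5) = a + b·5 = 4.5 + 1.1·5 = 10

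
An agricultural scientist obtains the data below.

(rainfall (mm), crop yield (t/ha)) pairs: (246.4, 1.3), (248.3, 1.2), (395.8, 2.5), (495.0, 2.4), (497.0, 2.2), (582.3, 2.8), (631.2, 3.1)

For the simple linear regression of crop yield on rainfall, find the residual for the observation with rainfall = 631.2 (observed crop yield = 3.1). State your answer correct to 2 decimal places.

0.04

n = 7, Σx = 3096, Σy = 15.5, Σxy = 7476.34, Σx² = 1508544.22
Sxx = Σx² − (Σx)²/n = 1508544.22 − 1369316.571429 = 139227.648571
Sxy = Σxy − (Σx)(Σy)/n = 7476.34 − 6855.428571 = 620.911429
b = Sxy/Sxx = 620.911429/139227.648571 = 0.004460
a = ȳ − b·x̄ = 2.214286 − 0.004460·442.285714 = 0.241831
ŷ(631.2) = 0.241831 + 0.004460·631.2 = 3.056784
residual = y − ŷ = 3.1 − 3.056784 = 0.043216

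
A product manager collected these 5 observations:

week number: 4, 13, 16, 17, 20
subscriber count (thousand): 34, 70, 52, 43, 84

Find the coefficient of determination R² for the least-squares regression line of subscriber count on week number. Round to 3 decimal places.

n = 5, Σx = 70, Σy = 283, Σxy = 4289, Σx² = 1130, Σy² = 17665
Sxx = Σx² − (Σx)²/n = 1130 − 980 = 150
Sxy = Σxy − (Σx)(Σy)/n = 4289 − 3962 = 327
Syy = Σy² − (Σy)²/n = 17665 − 16017.8 = 1647.2
R² = Sxy²/(Sxx·Syy) = (327)²/(150·1647.2) = 0.432771

0.433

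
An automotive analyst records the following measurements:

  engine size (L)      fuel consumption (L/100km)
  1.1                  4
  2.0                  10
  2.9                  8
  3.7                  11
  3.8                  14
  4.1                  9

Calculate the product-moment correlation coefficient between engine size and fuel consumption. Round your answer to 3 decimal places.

n = 6, Σx = 17.6, Σy = 56, Σxy = 178.4, Σx² = 58.56, Σy² = 578
Sxx = Σx² − (Σx)²/n = 58.56 − 51.626667 = 6.933333
Sxy = Σxy − (Σx)(Σy)/n = 178.4 − 164.266667 = 14.133333
Syy = Σy² − (Σy)²/n = 578 − 522.666667 = 55.333333
r = Sxy/√(Sxx·Syy) = 14.133333/√(383.644444) = 14.133333/19.586844 = 0.721573

0.722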